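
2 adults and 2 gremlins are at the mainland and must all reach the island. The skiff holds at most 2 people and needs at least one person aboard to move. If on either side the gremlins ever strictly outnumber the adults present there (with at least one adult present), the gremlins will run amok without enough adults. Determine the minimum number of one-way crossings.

5

Counting alone: each trip to the island takes at most 2 across and each return brings at least 1 back, so after t trips out (and t−1 returns) at most 2t − (t−1) of the 4 are across; that first reaches 4 at t = 3, so at least 5 crossings are needed.
The plan below uses exactly 5 crossings, so it is optimal:
1. 2 gremlins → the island.  (the mainland: 2A 0G; the island: 0A 2G)
2. 1 gremlin ← the mainland.  (the mainland: 2A 1G; the island: 0A 1G)
3. 2 adults → the island.  (the mainland: 0A 1G; the island: 2A 1G)
4. 1 gremlin ← the mainland.  (the mainland: 0A 2G; the island: 2A 0G)
5. 2 gremlins → the island.  (the mainland: 0A 0G; the island: 2A 2G)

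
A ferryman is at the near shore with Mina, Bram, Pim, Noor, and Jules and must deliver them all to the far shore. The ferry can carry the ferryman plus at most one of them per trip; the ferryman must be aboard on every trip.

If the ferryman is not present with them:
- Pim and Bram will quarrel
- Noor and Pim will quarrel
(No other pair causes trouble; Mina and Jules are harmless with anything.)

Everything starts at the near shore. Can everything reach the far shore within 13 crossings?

Yes — this plan uses 11 crossings (≤ 13):
1. Ferryman goes to the far shore with Pim.  [the near shore: Bram, Jules, Mina, Noor | the far shore: Pim]
2. Ferryman goes back to the near shore alone.  [the near shore: Bram, Jules, Mina, Noor | the far shore: Pim]
3. Ferryman goes to the far shore with Mina.  [the near shore: Bram, Jules, Noor | the far shore: Mina, Pim]
4. Ferryman goes back to the near shore alone.  [the near shore: Bram, Jules, Noor | the far shore: Mina, Pim]
5. Ferryman goes to the far shore with Bram.  [the near shore: Jules, Noor | the far shore: Bram, Mina, Pim]
6. Ferryman goes back to the near shore with Pim.  [the near shore: Jules, Noor, Pim | the far shore: Bram, Mina]
7. Ferryman goes to the far shore with Noor.  [the near shore: Jules, Pim | the far shore: Bram, Mina, Noor]
8. Ferryman goes back to the near shore alone.  [the near shore: Jules, Pim | the far shore: Bram, Mina, Noor]
9. Ferryman goes to the far shore with Jules.  [the near shore: Pim | the far shore: Bram, Jules, Mina, Noor]
10. Ferryman goes back to the near shore alone.  [the near shore: Pim | the far shore: Bram, Jules, Mina, Noor]
11. Ferryman goes to the far shore with Pim.  [the near shore: — | the far shore: Bram, Jules, Mina, Noor, Pim]

Yes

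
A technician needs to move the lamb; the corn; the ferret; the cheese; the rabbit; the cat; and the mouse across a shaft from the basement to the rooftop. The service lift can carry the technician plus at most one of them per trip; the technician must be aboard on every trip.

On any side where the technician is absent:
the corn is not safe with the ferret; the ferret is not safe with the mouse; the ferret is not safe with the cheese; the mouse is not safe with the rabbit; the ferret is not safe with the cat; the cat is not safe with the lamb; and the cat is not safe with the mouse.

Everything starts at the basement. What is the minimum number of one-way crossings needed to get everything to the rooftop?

Whatever the first load, the items left behind include a forbidden pair without the technician. No opening move is safe, so no plan exists.

impossible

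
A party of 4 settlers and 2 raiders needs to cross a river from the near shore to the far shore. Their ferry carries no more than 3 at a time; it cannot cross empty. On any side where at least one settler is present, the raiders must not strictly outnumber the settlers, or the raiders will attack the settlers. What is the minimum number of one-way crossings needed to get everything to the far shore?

Counting alone: each trip to the far shore takes at most 3 across and each return brings at least 1 back, so after t trips out (and t−1 returns) at most 3t − (t−1) of the 6 are across; that first reaches 6 at t = 3, so at least 5 crossings are needed.
The plan below uses exactly 5 crossings, so it is optimal:
1. 2 raiders → the far shore.  (the near shore: 4S 0R; the far shore: 0S 2R)
2. 1 raider ← the near shore.  (the near shore: 4S 1R; the far shore: 0S 1R)
3. 2 settlers and 1 raider → the far shore.  (the near shore: 2S 0R; the far shore: 2S 2R)
4. 1 raider ← the near shore.  (the near shore: 2S 1R; the far shore: 2S 1R)
5. 2 settlers and 1 raider → the far shore.  (the near shore: 0S 0R; the far shore: 4S 2R)

5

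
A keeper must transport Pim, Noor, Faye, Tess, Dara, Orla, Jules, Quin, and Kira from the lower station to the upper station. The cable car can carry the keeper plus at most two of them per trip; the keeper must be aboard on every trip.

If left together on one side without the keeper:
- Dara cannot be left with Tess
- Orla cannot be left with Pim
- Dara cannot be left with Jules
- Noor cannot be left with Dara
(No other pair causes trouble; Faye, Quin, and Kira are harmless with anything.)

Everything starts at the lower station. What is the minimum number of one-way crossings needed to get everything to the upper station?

9

Counting alone: the keeper can take at most 2 across per trip to the upper station, so moving all 9 needs at least 5 loaded trips out, with a return between consecutive ones — at least 9 crossings.
The plan below uses exactly 9 crossings, so it is optimal:
1. Keeper goes to the upper station with Dara and Pim.
2. Keeper goes back to the lower station alone.
3. Keeper goes to the upper station with Faye and Noor.
4. Keeper goes back to the lower station with Dara.
5. Keeper goes to the upper station with Jules and Tess.
6. Keeper goes back to the lower station alone.
7. Keeper goes to the upper station with Kira and Quin.
8. Keeper goes back to the lower station alone.
9. Keeper goes to the upper station with Dara and Orla.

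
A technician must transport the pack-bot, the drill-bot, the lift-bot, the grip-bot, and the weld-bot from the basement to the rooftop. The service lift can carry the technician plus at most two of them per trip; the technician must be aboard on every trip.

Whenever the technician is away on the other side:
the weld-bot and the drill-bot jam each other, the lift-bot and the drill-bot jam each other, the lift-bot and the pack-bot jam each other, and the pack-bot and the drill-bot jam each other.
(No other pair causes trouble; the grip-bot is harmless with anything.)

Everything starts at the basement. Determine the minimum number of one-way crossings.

7

Counting alone: the technician can take at most 2 across per trip to the rooftop, so moving all 5 needs at least 3 loaded trips out, with a return between consecutive ones — at least 5 crossings.
The safety rule pushes this higher. Following every safe sequence of crossings, the most of the 5 that can be at the rooftop as the service lift arrives there on crossing 5 is 4 — never all 5.
So no plan with fewer than 7 crossings exists, and this one achieves 7:
1. Technician goes to the rooftop with the drill-bot and the pack-bot.  [the basement: the grip-bot, the lift-bot, the weld-bot | the rooftop: the drill-bot, the pack-bot]
2. Technician goes back to the basement with the pack-bot.  [the basement: the grip-bot, the lift-bot, the pack-bot, the weld-bot | the rooftop: the drill-bot]
3. Technician goes to the rooftop with the grip-bot and the pack-bot.  [the basement: the lift-bot, the weld-bot | the rooftop: the drill-bot, the grip-bot, the pack-bot]
4. Technician goes back to the basement with the pack-bot.  [the basement: the lift-bot, the pack-bot, the weld-bot | the rooftop: the drill-bot, the grip-bot]
5. Technician goes to the rooftop with the pack-bot and the weld-bot.  [the basement: the lift-bot | the rooftop: the drill-bot, the grip-bot, the pack-bot, the weld-bot]
6. Technician goes back to the basement with the drill-bot.  [the basement: the drill-bot, the lift-bot | the rooftop: the grip-bot, the pack-bot, the weld-bot]
7. Technician goes to the rooftop with the drill-bot and the lift-bot.  [the basement: — | the rooftop: the drill-bot, the grip-bot, the lift-bot, the pack-bot, the weld-bot]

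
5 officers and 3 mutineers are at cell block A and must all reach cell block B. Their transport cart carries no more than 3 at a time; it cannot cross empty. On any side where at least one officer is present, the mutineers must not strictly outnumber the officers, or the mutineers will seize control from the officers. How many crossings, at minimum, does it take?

Counting alone: each trip to cell block B takes at most 3 across and each return brings at least 1 back, so after t trips out (and t−1 returns) at most 3t − (t−1) of the 8 are across; that first reaches 8 at t = 4, so at least 7 crossings are needed.
The plan below uses exactly 7 crossings, so it is optimal:
1. 2 mutineers → cell block B.  (cell block A: 5O 1M; cell block B: 0O 2M)
2. 1 mutineer ← cell block A.  (cell block A: 5O 2M; cell block B: 0O 1M)
3. 2 officers and 1 mutineer → cell block B.  (cell block A: 3O 1M; cell block B: 2O 2M)
4. 1 mutineer ← cell block A.  (cell block A: 3O 2M; cell block B: 2O 1M)
5. 1 officer and 2 mutineers → cell block B.  (cell block A: 2O 0M; cell block B: 3O 3M)
6. 1 mutineer ← cell block A.  (cell block A: 2O 1M; cell block B: 3O 2M)
7. 2 officers and 1 mutineer → cell block B.  (cell block A: 0O 0M; cell block B: 5O 3M)

7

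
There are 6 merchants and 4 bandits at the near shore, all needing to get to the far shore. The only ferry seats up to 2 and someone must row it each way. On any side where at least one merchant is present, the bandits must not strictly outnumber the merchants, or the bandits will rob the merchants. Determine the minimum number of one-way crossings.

17

Counting alone: each trip to the far shore takes at most 2 across and each return brings at least 1 back, so after t trips out (and t−1 returns) at most 2t − (t−1) of the 10 are across; that first reaches 10 at t = 9, so at least 17 crossings are needed.
The plan below uses exactly 17 crossings, so it is optimal:
1. 2 bandits → the far shore.  (the near shore: 6M 2B; the far shore: 0M 2B)
2. 1 bandit ← the near shore.  (the near shore: 6M 3B; the far shore: 0M 1B)
3. 2 bandits → the far shore.  (the near shore: 6M 1B; the far shore: 0M 3B)
4. 1 bandit ← the near shore.  (the near shore: 6M 2B; the far shore: 0M 2B)
5. 2 merchants → the far shore.  (the near shore: 4M 2B; the far shore: 2M 2B)
6. 1 bandit ← the near shore.  (the near shore: 4M 3B; the far shore: 2M 1B)
7. 1 merchant and 1 bandit → the far shore.  (the near shore: 3M 2B; the far shore: 3M 2B)
8. 1 bandit ← the near shore.  (the near shore: 3M 3B; the far shore: 3M 1B)
9. 2 bandits → the far shore.  (the near shore: 3M 1B; the far shore: 3M 3B)
10. 1 bandit ← the near shore.  (the near shore: 3M 2B; the far shore: 3M 2B)
11. 1 merchant and 1 bandit → the far shore.  (the near shore: 2M 1B; the far shore: 4M 3B)
12. 1 bandit ← the near shore.  (the near shore: 2M 2B; the far shore: 4M 2B)
13. 2 bandits → the far shore.  (the near shore: 2M 0B; the far shore: 4M 4B)
14. 1 bandit ← the near shore.  (the near shore: 2M 1B; the far shore: 4M 3B)
15. 1 merchant and 1 bandit → the far shore.  (the near shore: 1M 0B; the far shore: 5M 4B)
16. 1 bandit ← the near shore.  (the near shore: 1M 1B; the far shore: 5M 3B)
17. 1 merchant and 1 bandit → the far shore.  (the near shore: 0M 0B; the far shore: 6M 4B)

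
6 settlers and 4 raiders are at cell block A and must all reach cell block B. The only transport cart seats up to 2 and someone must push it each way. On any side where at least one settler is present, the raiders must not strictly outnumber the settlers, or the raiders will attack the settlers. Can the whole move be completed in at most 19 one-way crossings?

Yes

Yes — this plan uses 17 crossings (≤ 19):
1. 2 raiders → cell block B.  (cell block A: 6S 2R; cell block B: 0S 2R)
2. 1 raider ← cell block A.  (cell block A: 6S 3R; cell block B: 0S 1R)
3. 2 raiders → cell block B.  (cell block A: 6S 1R; cell block B: 0S 3R)
4. 1 raider ← cell block A.  (cell block A: 6S 2R; cell block B: 0S 2R)
5. 2 settlers → cell block B.  (cell block A: 4S 2R; cell block B: 2S 2R)
6. 1 raider ← cell block A.  (cell block A: 4S 3R; cell block B: 2S 1R)
7. 1 settler and 1 raider → cell block B.  (cell block A: 3S 2R; cell block B: 3S 2R)
8. 1 raider ← cell block A.  (cell block A: 3S 3R; cell block B: 3S 1R)
9. 2 raiders → cell block B.  (cell block A: 3S 1R; cell block B: 3S 3R)
10. 1 raider ← cell block A.  (cell block A: 3S 2R; cell block B: 3S 2R)
11. 1 settler and 1 raider → cell block B.  (cell block A: 2S 1R; cell block B: 4S 3R)
12. 1 raider ← cell block A.  (cell block A: 2S 2R; cell block B: 4S 2R)
13. 2 raiders → cell block B.  (cell block A: 2S 0R; cell block B: 4S 4R)
14. 1 raider ← cell block A.  (cell block A: 2S 1R; cell block B: 4S 3R)
15. 1 settler and 1 raider → cell block B.  (cell block A: 1S 0R; cell block B: 5S 4R)
16. 1 raider ← cell block A.  (cell block A: 1S 1R; cell block B: 5S 3R)
17. 1 settler and 1 raider → cell block B.  (cell block A: 0S 0R; cell block B: 6S 4R)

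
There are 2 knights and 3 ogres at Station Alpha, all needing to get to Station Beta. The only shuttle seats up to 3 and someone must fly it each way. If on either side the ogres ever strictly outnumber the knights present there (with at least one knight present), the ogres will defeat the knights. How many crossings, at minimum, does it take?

impossible

The ogres already outnumber the knights at Station Alpha before anyone moves, so the starting position itself is disallowed.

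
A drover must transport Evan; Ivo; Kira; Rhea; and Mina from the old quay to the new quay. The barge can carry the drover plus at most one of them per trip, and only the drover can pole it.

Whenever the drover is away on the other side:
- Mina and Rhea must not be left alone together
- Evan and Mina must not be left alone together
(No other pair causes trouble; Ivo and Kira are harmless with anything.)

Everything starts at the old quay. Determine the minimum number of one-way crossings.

11

Counting alone: the drover can take at most 1 across per trip to the new quay, so moving all 5 needs at least 5 loaded trips out, with a return between consecutive ones — at least 9 crossings.
The safety rule pushes this higher. Following every safe sequence of crossings, the most of the 5 that can be at the new quay as the barge arrives there on crossing 9 is 4 — never all 5.
So no plan with fewer than 11 crossings exists, and this one achieves 11:
1. Drover goes to the new quay with Mina.
2. Drover goes back to the old quay alone.
3. Drover goes to the new quay with Evan.
4. Drover goes back to the old quay with Mina.
5. Drover goes to the new quay with Rhea.
6. Drover goes back to the old quay alone.
7. Drover goes to the new quay with Ivo.
8. Drover goes back to the old quay alone.
9. Drover goes to the new quay with Kira.
10. Drover goes back to the old quay alone.
11. Drover goes to the new quay with Mina.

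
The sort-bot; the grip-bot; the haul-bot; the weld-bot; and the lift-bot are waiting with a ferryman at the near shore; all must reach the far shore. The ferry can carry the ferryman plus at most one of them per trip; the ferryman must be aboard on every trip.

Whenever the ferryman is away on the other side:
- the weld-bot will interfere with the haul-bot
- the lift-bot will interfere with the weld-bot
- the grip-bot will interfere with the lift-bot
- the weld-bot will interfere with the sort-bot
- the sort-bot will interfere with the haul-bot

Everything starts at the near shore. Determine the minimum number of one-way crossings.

impossible

Whatever the first load, the items left behind include a forbidden pair without the ferryman. No opening move is safe, so no plan exists.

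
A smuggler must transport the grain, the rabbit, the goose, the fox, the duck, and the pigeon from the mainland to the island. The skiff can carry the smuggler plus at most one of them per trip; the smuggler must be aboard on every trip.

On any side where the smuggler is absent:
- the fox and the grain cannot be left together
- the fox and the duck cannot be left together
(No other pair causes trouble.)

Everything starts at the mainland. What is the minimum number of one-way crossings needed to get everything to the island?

13

Counting alone: the smuggler can take at most 1 across per trip to the island, so moving all 6 needs at least 6 loaded trips out, with a return between consecutive ones — at least 11 crossings.
The safety rule pushes this higher. Following every safe sequence of crossings, the most of the 6 that can be at the island as the skiff arrives there on crossing 11 is 5 — never all 6.
So no plan with fewer than 13 crossings exists, and this one achieves 13:
1. Smuggler goes to the island with the fox.  [the mainland: the duck, the goose, the grain, the pigeon, the rabbit | the island: the fox]
2. Smuggler goes back to the mainland alone.  [the mainland: the duck, the goose, the grain, the pigeon, the rabbit | the island: the fox]
3. Smuggler goes to the island with the grain.  [the mainland: the duck, the goose, the pigeon, the rabbit | the island: the fox, the grain]
4. Smuggler goes back to the mainland with the fox.  [the mainland: the duck, the fox, the goose, the pigeon, the rabbit | the island: the grain]
5. Smuggler goes to the island with the duck.  [the mainland: the fox, the goose, the pigeon, the rabbit | the island: the duck, the grain]
6. Smuggler goes back to the mainland alone.  [the mainland: the fox, the goose, the pigeon, the rabbit | the island: the duck, the grain]
7. Smuggler goes to the island with the rabbit.  [the mainland: the fox, the goose, the pigeon | the island: the duck, the grain, the rabbit]
8. Smuggler goes back to the mainland alone.  [the mainland: the fox, the goose, the pigeon | the island: the duck, the grain, the rabbit]
9. Smuggler goes to the island with the goose.  [the mainland: the fox, the pigeon | the island: the duck, the goose, the grain, the rabbit]
10. Smuggler goes back to the mainland alone.  [the mainland: the fox, the pigeon | the island: the duck, the goose, the grain, the rabbit]
11. Smuggler goes to the island with the pigeon.  [the mainland: the fox | the island: the duck, the goose, the grain, the pigeon, the rabbit]
12. Smuggler goes back to the mainland alone.  [the mainland: the fox | the island: the duck, the goose, the grain, the pigeon, the rabbit]
13. Smuggler goes to the island with the fox.  [the mainland: — | the island: the duck, the fox, the goose, the grain, the pigeon, the rabbit]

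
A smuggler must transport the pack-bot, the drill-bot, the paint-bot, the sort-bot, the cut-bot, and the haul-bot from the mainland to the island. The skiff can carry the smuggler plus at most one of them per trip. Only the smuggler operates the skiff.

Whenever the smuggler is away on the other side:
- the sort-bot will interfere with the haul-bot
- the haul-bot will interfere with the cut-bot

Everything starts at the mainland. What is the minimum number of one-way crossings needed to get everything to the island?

13

Counting alone: the smuggler can take at most 1 across per trip to the island, so moving all 6 needs at least 6 loaded trips out, with a return between consecutive ones — at least 11 crossings.
The safety rule pushes this higher. Following every safe sequence of crossings, the most of the 6 that can be at the island as the skiff arrives there on crossing 11 is 5 — never all 6.
So no plan with fewer than 13 crossings exists, and this one achieves 13:
1. Smuggler goes to the island with the haul-bot.  [the mainland: the cut-bot, the drill-bot, the pack-bot, the paint-bot, the sort-bot | the island: the haul-bot]
2. Smuggler goes back to the mainland alone.  [the mainland: the cut-bot, the drill-bot, the pack-bot, the paint-bot, the sort-bot | the island: the haul-bot]
3. Smuggler goes to the island with the pack-bot.  [the mainland: the cut-bot, the drill-bot, the paint-bot, the sort-bot | the island: the haul-bot, the pack-bot]
4. Smuggler goes back to the mainland alone.  [the mainland: the cut-bot, the drill-bot, the paint-bot, the sort-bot | the island: the haul-bot, the pack-bot]
5. Smuggler goes to the island with the drill-bot.  [the mainland: the cut-bot, the paint-bot, the sort-bot | the island: the drill-bot, the haul-bot, the pack-bot]
6. Smuggler goes back to the mainland alone.  [the mainland: the cut-bot, the paint-bot, the sort-bot | the island: the drill-bot, the haul-bot, the pack-bot]
7. Smuggler goes to the island with the paint-bot.  [the mainland: the cut-bot, the sort-bot | the island: the drill-bot, the haul-bot, the pack-bot, the paint-bot]
8. Smuggler goes back to the mainland alone.  [the mainland: the cut-bot, the sort-bot | the island: the drill-bot, the haul-bot, the pack-bot, the paint-bot]
9. Smuggler goes to the island with the sort-bot.  [the mainland: the cut-bot | the island: the drill-bot, the haul-bot, the pack-bot, the paint-bot, the sort-bot]
10. Smuggler goes back to the mainland with the haul-bot.  [the mainland: the cut-bot, the haul-bot | the island: the drill-bot, the pack-bot, the paint-bot, the sort-bot]
11. Smuggler goes to the island with the cut-bot.  [the mainland: the haul-bot | the island: the cut-bot, the drill-bot, the pack-bot, the paint-bot, the sort-bot]
12. Smuggler goes back to the mainland alone.  [the mainland: the haul-bot | the island: the cut-bot, the drill-bot, the pack-bot, the paint-bot, the sort-bot]
13. Smuggler goes to the island with the haul-bot.  [the mainland: — | the island: the cut-bot, the drill-bot, the haul-bot, the pack-bot, the paint-bot, the sort-bot]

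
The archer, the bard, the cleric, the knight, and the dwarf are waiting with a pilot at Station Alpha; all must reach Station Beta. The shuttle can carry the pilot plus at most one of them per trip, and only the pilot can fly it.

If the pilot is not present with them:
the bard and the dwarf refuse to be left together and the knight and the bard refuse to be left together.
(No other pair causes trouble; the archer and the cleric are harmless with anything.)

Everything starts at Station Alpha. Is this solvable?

Yes

1. Pilot goes to Station Beta with the bard.
2. Pilot goes back to Station Alpha alone.
3. Pilot goes to Station Beta with the archer.
4. Pilot goes back to Station Alpha alone.
5. Pilot goes to Station Beta with the cleric.
6. Pilot goes back to Station Alpha alone.
7. Pilot goes to Station Beta with the knight.
8. Pilot goes back to Station Alpha with the bard.
9. Pilot goes to Station Beta with the dwarf.
10. Pilot goes back to Station Alpha alone.
11. Pilot goes to Station Beta with the bard.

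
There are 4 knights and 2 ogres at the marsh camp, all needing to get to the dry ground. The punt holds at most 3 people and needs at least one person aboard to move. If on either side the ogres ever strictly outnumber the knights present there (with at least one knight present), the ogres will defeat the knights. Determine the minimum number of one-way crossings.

Counting alone: each trip to the dry ground takes at most 3 across and each return brings at least 1 back, so after t trips out (and t−1 returns) at most 3t − (t−1) of the 6 are across; that first reaches 6 at t = 3, so at least 5 crossings are needed.
The plan below uses exactly 5 crossings, so it is optimal:
1. 2 ogres → the dry ground.  (the marsh camp: 4K 0O; the dry ground: 0K 2O)
2. 1 ogre ← the marsh camp.  (the marsh camp: 4K 1O; the dry ground: 0K 1O)
3. 2 knights and 1 ogre → the dry ground.  (the marsh camp: 2K 0O; the dry ground: 2K 2O)
4. 1 ogre ← the marsh camp.  (the marsh camp: 2K 1O; the dry ground: 2K 1O)
5. 2 knights and 1 ogre → the dry ground.  (the marsh camp: 0K 0O; the dry ground: 4K 2O)

5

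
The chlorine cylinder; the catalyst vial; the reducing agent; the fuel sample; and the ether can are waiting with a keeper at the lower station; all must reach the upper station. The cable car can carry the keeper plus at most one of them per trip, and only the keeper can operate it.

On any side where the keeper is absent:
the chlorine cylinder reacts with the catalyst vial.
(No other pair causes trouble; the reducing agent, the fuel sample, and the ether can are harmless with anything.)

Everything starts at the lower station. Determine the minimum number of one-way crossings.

9

Counting alone: the keeper can take at most 1 across per trip to the upper station, so moving all 5 needs at least 5 loaded trips out, with a return between consecutive ones — at least 9 crossings.
The plan below uses exactly 9 crossings, so it is optimal:
1. Keeper goes to the upper station with the chlorine cylinder.  [the lower station: the catalyst vial, the ether can, the fuel sample, the reducing agent | the upper station: the chlorine cylinder]
2. Keeper goes back to the lower station alone.  [the lower station: the catalyst vial, the ether can, the fuel sample, the reducing agent | the upper station: the chlorine cylinder]
3. Keeper goes to the upper station with the reducing agent.  [the lower station: the catalyst vial, the ether can, the fuel sample | the upper station: the chlorine cylinder, the reducing agent]
4. Keeper goes back to the lower station alone.  [the lower station: the catalyst vial, the ether can, the fuel sample | the upper station: the chlorine cylinder, the reducing agent]
5. Keeper goes to the upper station with the fuel sample.  [the lower station: the catalyst vial, the ether can | the upper station: the chlorine cylinder, the fuel sample, the reducing agent]
6. Keeper goes back to the lower station alone.  [the lower station: the catalyst vial, the ether can | the upper station: the chlorine cylinder, the fuel sample, the reducing agent]
7. Keeper goes to the upper station with the ether can.  [the lower station: the catalyst vial | the upper station: the chlorine cylinder, the ether can, the fuel sample, the reducing agent]
8. Keeper goes back to the lower station alone.  [the lower station: the catalyst vial | the upper station: the chlorine cylinder, the ether can, the fuel sample, the reducing agent]
9. Keeper goes to the upper station with the catalyst vial.  [the lower station: — | the upper station: the catalyst vial, the chlorine cylinder, the ether can, the fuel sample, the reducing agent]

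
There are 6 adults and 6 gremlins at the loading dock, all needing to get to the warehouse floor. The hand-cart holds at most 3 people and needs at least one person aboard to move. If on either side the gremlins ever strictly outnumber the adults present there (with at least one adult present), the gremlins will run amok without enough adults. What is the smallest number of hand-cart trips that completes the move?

Following every safe sequence of crossings from the start, the most of the 12 that can be at the warehouse floor as the hand-cart arrives there on crossings 1, 3, 5 is 3, 5, 6 respectively; the best ever achieved is 6 of 12.
From crossing 7 on, no configuration arises that was not already reachable earlier: only 17 distinct safe configurations (who is on which side, and where the hand-cart is) can ever be reached, none of them has everyone across, and every continuation just revisits them. They are: 0 adults + 0 gremlins across (hand-cart back at the start); 0 adults + 1 gremlin across (hand-cart there); 0 adults + 1 gremlin across (hand-cart back at the start); 0 adults + 2 gremlins across (hand-cart there); 0 adults + 2 gremlins across (hand-cart back at the start); 0 adults + 3 gremlins across (hand-cart there); 0 adults + 3 gremlins across (hand-cart back at the start); 0 adults + 4 gremlins across (hand-cart there); 0 adults + 4 gremlins across (hand-cart back at the start); 0 adults + 5 gremlins across (hand-cart there); 0 adults + 5 gremlins across (hand-cart back at the start); 0 adults + 6 gremlins across (hand-cart there); 1 adult + 1 gremlin across (hand-cart there); 1 adult + 1 gremlin across (hand-cart back at the start); 2 adults + 2 gremlins across (hand-cart there); 2 adults + 2 gremlins across (hand-cart back at the start); 3 adults + 3 gremlins across (hand-cart there). So no valid plan exists.

impossible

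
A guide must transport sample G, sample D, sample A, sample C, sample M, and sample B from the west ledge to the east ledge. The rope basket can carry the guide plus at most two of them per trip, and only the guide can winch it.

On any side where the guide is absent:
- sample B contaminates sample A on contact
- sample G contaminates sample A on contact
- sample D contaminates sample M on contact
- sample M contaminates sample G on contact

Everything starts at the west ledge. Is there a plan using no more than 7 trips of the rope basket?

Yes

Yes — this plan uses 7 crossings (≤ 7):
1. Guide goes to the east ledge with sample A and sample M.  [the west ledge: sample B, sample C, sample D, sample G | the east ledge: sample A, sample M]
2. Guide goes back to the west ledge alone.  [the west ledge: sample B, sample C, sample D, sample G | the east ledge: sample A, sample M]
3. Guide goes to the east ledge with sample D and sample G.  [the west ledge: sample B, sample C | the east ledge: sample A, sample D, sample G, sample M]
4. Guide goes back to the west ledge with sample A and sample M.  [the west ledge: sample A, sample B, sample C, sample M | the east ledge: sample D, sample G]
5. Guide goes to the east ledge with sample B and sample C.  [the west ledge: sample A, sample M | the east ledge: sample B, sample C, sample D, sample G]
6. Guide goes back to the west ledge alone.  [the west ledge: sample A, sample M | the east ledge: sample B, sample C, sample D, sample G]
7. Guide goes to the east ledge with sample A and sample M.  [the west ledge: — | the east ledge: sample A, sample B, sample C, sample D, sample G, sample M]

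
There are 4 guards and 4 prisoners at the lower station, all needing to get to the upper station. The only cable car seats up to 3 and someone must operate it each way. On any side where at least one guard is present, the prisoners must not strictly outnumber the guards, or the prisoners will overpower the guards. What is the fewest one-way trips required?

9

Counting alone: each trip to the upper station takes at most 3 across and each return brings at least 1 back, so after t trips out (and t−1 returns) at most 3t − (t−1) of the 8 are across; that first reaches 8 at t = 4, so at least 7 crossings are needed.
The safety rule pushes this higher. Following every safe sequence of crossings, the most of the 8 that can be at the upper station as the cable car arrives there on crossing 7 is 7 — never all 8.
So no plan with fewer than 9 crossings exists, and this one achieves 9:
1. 2 prisoners → the upper station.  (the lower station: 4G 2P; the upper station: 0G 2P)
2. 1 prisoner ← the lower station.  (the lower station: 4G 3P; the upper station: 0G 1P)
3. 3 prisoners → the upper station.  (the lower station: 4G 0P; the upper station: 0G 4P)
4. 1 prisoner ← the lower station.  (the lower station: 4G 1P; the upper station: 0G 3P)
5. 3 guards → the upper station.  (the lower station: 1G 1P; the upper station: 3G 3P)
6. 1 guard and 1 prisoner ← the lower station.  (the lower station: 2G 2P; the upper station: 2G 2P)
7. 2 guards → the upper station.  (the lower station: 0G 2P; the upper station: 4G 2P)
8. 1 prisoner ← the lower station.  (the lower station: 0G 3P; the upper station: 4G 1P)
9. 3 prisoners → the upper station.  (the lower station: 0G 0P; the upper station: 4G 4P)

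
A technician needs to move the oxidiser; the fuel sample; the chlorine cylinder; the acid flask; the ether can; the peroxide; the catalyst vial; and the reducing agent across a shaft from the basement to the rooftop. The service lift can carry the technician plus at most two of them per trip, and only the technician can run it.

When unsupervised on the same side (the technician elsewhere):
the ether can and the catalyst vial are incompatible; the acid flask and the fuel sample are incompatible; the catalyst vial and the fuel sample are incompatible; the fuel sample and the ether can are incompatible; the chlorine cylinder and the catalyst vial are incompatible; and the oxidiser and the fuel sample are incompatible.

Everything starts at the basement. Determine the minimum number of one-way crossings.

13

Counting alone: the technician can take at most 2 across per trip to the rooftop, so moving all 8 needs at least 4 loaded trips out, with a return between consecutive ones — at least 7 crossings.
The safety rule pushes this higher. Following every safe sequence of crossings, the most of the 8 that can be at the rooftop as the service lift arrives there on crossings 7, 9, 11 is 5, 6, 7 respectively — never all 8.
So no plan with fewer than 13 crossings exists, and this one achieves 13:
1. Technician goes to the rooftop with the catalyst vial and the fuel sample.  [the basement: the acid flask, the chlorine cylinder, the ether can, the oxidiser, the peroxide, the reducing agent | the rooftop: the catalyst vial, the fuel sample]
2. Technician goes back to the basement with the fuel sample.  [the basement: the acid flask, the chlorine cylinder, the ether can, the fuel sample, the oxidiser, the peroxide, the reducing agent | the rooftop: the catalyst vial]
3. Technician goes to the rooftop with the fuel sample and the oxidiser.  [the basement: the acid flask, the chlorine cylinder, the ether can, the peroxide, the reducing agent | the rooftop: the catalyst vial, the fuel sample, the oxidiser]
4. Technician goes back to the basement with the fuel sample.  [the basement: the acid flask, the chlorine cylinder, the ether can, the fuel sample, the peroxide, the reducing agent | the rooftop: the catalyst vial, the oxidiser]
5. Technician goes to the rooftop with the acid flask and the fuel sample.  [the basement: the chlorine cylinder, the ether can, the peroxide, the reducing agent | the rooftop: the acid flask, the catalyst vial, the fuel sample, the oxidiser]
6. Technician goes back to the basement with the fuel sample.  [the basement: the chlorine cylinder, the ether can, the fuel sample, the peroxide, the reducing agent | the rooftop: the acid flask, the catalyst vial, the oxidiser]
7. Technician goes to the rooftop with the fuel sample and the peroxide.  [the basement: the chlorine cylinder, the ether can, the reducing agent | the rooftop: the acid flask, the catalyst vial, the fuel sample, the oxidiser, the peroxide]
8. Technician goes back to the basement with the fuel sample.  [the basement: the chlorine cylinder, the ether can, the fuel sample, the reducing agent | the rooftop: the acid flask, the catalyst vial, the oxidiser, the peroxide]
9. Technician goes to the rooftop with the fuel sample and the reducing agent.  [the basement: the chlorine cylinder, the ether can | the rooftop: the acid flask, the catalyst vial, the fuel sample, the oxidiser, the peroxide, the reducing agent]
10. Technician goes back to the basement with the fuel sample.  [the basement: the chlorine cylinder, the ether can, the fuel sample | the rooftop: the acid flask, the catalyst vial, the oxidiser, the peroxide, the reducing agent]
11. Technician goes to the rooftop with the chlorine cylinder and the ether can.  [the basement: the fuel sample | the rooftop: the acid flask, the catalyst vial, the chlorine cylinder, the ether can, the oxidiser, the peroxide, the reducing agent]
12. Technician goes back to the basement with the catalyst vial.  [the basement: the catalyst vial, the fuel sample | the rooftop: the acid flask, the chlorine cylinder, the ether can, the oxidiser, the peroxide, the reducing agent]
13. Technician goes to the rooftop with the catalyst vial and the fuel sample.  [the basement: — | the rooftop: the acid flask, the catalyst vial, the chlorine cylinder, the ether can, the fuel sample, the oxidiser, the peroxide, the reducing agent]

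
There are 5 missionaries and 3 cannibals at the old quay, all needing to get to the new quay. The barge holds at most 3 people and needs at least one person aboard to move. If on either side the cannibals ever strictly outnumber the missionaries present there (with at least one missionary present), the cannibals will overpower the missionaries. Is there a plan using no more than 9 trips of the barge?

Yes — this plan uses 7 crossings (≤ 9):
1. 2 cannibals → the new quay.  (the old quay: 5M 1C; the new quay: 0M 2C)
2. 1 cannibal ← the old quay.  (the old quay: 5M 2C; the new quay: 0M 1C)
3. 2 missionaries and 1 cannibal → the new quay.  (the old quay: 3M 1C; the new quay: 2M 2C)
4. 1 cannibal ← the old quay.  (the old quay: 3M 2C; the new quay: 2M 1C)
5. 1 missionary and 2 cannibals → the new quay.  (the old quay: 2M 0C; the new quay: 3M 3C)
6. 1 cannibal ← the old quay.  (the old quay: 2M 1C; the new quay: 3M 2C)
7. 2 missionaries and 1 cannibal → the new quay.  (the old quay: 0M 0C; the new quay: 5M 3C)

Yes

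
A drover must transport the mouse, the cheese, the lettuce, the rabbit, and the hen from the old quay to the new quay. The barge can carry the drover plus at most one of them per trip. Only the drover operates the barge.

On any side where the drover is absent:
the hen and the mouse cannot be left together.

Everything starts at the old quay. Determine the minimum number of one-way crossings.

Counting alone: the drover can take at most 1 across per trip to the new quay, so moving all 5 needs at least 5 loaded trips out, with a return between consecutive ones — at least 9 crossings.
The plan below uses exactly 9 crossings, so it is optimal:
1. Drover goes to the new quay with the mouse.  [the old quay: the cheese, the hen, the lettuce, the rabbit | the new quay: the mouse]
2. Drover goes back to the old quay alone.  [the old quay: the cheese, the hen, the lettuce, the rabbit | the new quay: the mouse]
3. Drover goes to the new quay with the cheese.  [the old quay: the hen, the lettuce, the rabbit | the new quay: the cheese, the mouse]
4. Drover goes back to the old quay alone.  [the old quay: the hen, the lettuce, the rabbit | the new quay: the cheese, the mouse]
5. Drover goes to the new quay with the lettuce.  [the old quay: the hen, the rabbit | the new quay: the cheese, the lettuce, the mouse]
6. Drover goes back to the old quay alone.  [the old quay: the hen, the rabbit | the new quay: the cheese, the lettuce, the mouse]
7. Drover goes to the new quay with the rabbit.  [the old quay: the hen | the new quay: the cheese, the lettuce, the mouse, the rabbit]
8. Drover goes back to the old quay alone.  [the old quay: the hen | the new quay: the cheese, the lettuce, the mouse, the rabbit]
9. Drover goes to the new quay with the hen.  [the old quay: — | the new quay: the cheese, the hen, the lettuce, the mouse, the rabbit]

9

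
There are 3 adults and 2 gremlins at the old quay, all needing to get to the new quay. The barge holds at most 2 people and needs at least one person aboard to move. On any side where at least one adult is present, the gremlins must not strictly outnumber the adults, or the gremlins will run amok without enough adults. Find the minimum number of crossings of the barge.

Counting alone: each trip to the new quay takes at most 2 across and each return brings at least 1 back, so after t trips out (and t−1 returns) at most 2t − (t−1) of the 5 are across; that first reaches 5 at t = 4, so at least 7 crossings are needed.
The plan below uses exactly 7 crossings, so it is optimal:
1. 2 gremlins → the new quay.  (the old quay: 3A 0G; the new quay: 0A 2G)
2. 1 gremlin ← the old quay.  (the old quay: 3A 1G; the new quay: 0A 1G)
3. 2 adults → the new quay.  (the old quay: 1A 1G; the new quay: 2A 1G)
4. 1 adult ← the old quay.  (the old quay: 2A 1G; the new quay: 1A 1G)
5. 1 adult and 1 gremlin → the new quay.  (the old quay: 1A 0G; the new quay: 2A 2G)
6. 1 gremlin ← the old quay.  (the old quay: 1A 1G; the new quay: 2A 1G)
7. 1 adult and 1 gremlin → the new quay.  (the old quay: 0A 0G; the new quay: 3A 2G)

7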